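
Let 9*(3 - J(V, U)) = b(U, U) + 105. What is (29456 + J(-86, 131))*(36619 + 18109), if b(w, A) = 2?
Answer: 14504233472/9 ≈ 1.6116e+9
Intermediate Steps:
J(V, U) = -80/9 (J(V, U) = 3 - (2 + 105)/9 = 3 - ⅑*107 = 3 - 107/9 = -80/9)
(29456 + J(-86, 131))*(36619 + 18109) = (29456 - 80/9)*(36619 + 18109) = (265024/9)*54728 = 14504233472/9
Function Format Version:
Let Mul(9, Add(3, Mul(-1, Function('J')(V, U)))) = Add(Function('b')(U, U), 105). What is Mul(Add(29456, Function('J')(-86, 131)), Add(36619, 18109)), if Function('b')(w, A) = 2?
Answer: Rational(14504233472, 9) ≈ 1.6116e+9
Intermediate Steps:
Function('J')(V, U) = Rational(-80, 9) (Function('J')(V, U) = Add(3, Mul(Rational(-1, 9), Add(2, 105))) = Add(3, Mul(Rational(-1, 9), 107)) = Add(3, Rational(-107, 9)) = Rational(-80, 9))
Mul(Add(29456, Function('J')(-86, 131)), Add(36619, 18109)) = Mul(Add(29456, Rational(-80, 9)), Add(36619, 18109)) = Mul(Rational(265024, 9), 54728) = Rational(14504233472, 9)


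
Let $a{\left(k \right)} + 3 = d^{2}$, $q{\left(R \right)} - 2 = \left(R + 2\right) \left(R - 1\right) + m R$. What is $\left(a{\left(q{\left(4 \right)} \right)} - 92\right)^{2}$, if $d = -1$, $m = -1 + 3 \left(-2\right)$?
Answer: $8836$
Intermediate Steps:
$m = -7$ ($m = -1 - 6 = -7$)
$q{\left(R \right)} = 2 - 7 R + \left(-1 + R\right) \left(2 + R\right)$ ($q{\left(R \right)} = 2 - \left(7 R - \left(R + 2\right) \left(R - 1\right)\right) = 2 - \left(7 R - \left(2 + R\right) \left(-1 + R\right)\right) = 2 - \left(7 R - \left(-1 + R\right) \left(2 + R\right)\right) = 2 - 7 R + \left(-1 + R\right) \left(2 + R\right)$)
$a{\left(k \right)} = -2$ ($a{\left(k \right)} = -3 + \left(-1\right)^{2} = -3 + 1 = -2$)
$\left(a{\left(q{\left(4 \right)} \right)} - 92\right)^{2} = \left(-2 - 92\right)^{2} = \left(-94\right)^{2} = 8836$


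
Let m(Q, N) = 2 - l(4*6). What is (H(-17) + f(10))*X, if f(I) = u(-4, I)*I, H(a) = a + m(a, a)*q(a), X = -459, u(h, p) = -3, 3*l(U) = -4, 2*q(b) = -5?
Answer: 25398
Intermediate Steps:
q(b) = -5/2 (q(b) = (½)*(-5) = -5/2)
l(U) = -4/3 (l(U) = (⅓)*(-4) = -4/3)
m(Q, N) = 10/3 (m(Q, N) = 2 - 1*(-4/3) = 2 + 4/3 = 10/3)
H(a) = -25/3 + a (H(a) = a + (10/3)*(-5/2) = a - 25/3 = -25/3 + a)
f(I) = -3*I
(H(-17) + f(10))*X = ((-25/3 - 17) - 3*10)*(-459) = (-76/3 - 30)*(-459) = -166/3*(-459) = 25398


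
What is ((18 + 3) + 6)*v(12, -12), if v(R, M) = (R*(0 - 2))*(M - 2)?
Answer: 9072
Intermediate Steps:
v(R, M) = -2*R*(-2 + M) (v(R, M) = (R*(-2))*(-2 + M) = (-2*R)*(-2 + M) = -2*R*(-2 + M))
((18 + 3) + 6)*v(12, -12) = ((18 + 3) + 6)*(2*12*(2 - 1*(-12))) = (21 + 6)*(2*12*(2 + 12)) = 27*(2*12*14) = 27*336 = 9072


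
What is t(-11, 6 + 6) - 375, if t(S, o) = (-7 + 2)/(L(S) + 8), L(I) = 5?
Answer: -4880/13 ≈ -375.38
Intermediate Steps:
t(S, o) = -5/13 (t(S, o) = (-7 + 2)/(5 + 8) = -5/13)
t(-11, 6 + 6) - 375 = -5/13 - 375 = -4880/13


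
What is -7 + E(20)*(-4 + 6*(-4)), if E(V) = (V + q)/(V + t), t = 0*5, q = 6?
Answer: -217/5 ≈ -43.400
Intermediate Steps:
t = 0
E(V) = (6 + V)/V (E(V) = (V + 6)/(V + 0) = (6 + V)/V)
-7 + E(20)*(-4 + 6*(-4)) = -7 + ((6 + 20)/20)*(-4 + 6*(-4)) = -7 + ((1/20)*26)*(-4 - 24) = -7 + (13/10)*(-28) = -7 - 182/5 = -217/5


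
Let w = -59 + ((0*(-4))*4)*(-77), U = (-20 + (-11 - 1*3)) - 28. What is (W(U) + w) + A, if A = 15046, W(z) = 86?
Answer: 15073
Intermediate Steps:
U = -62 (U = (-20 + (-11 - 3)) - 28 = (-20 - 14) - 28 = -34 - 28 = -62)
w = -59 (w = -59 + (0*4)*(-77) = -59 + 0*(-77) = -59 + 0 = -59)
(W(U) + w) + A = (86 - 59) + 15046 = 27 + 15046 = 15073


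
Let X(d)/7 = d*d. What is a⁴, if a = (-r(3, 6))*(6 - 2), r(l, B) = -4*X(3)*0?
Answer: 0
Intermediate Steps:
X(d) = 7*d² (X(d) = 7*(d*d) = 7*d²)
r(l, B) = 0 (r(l, B) = -28*3²*0 = -28*9*0 = -4*63*0 = -252*0 = 0)
a = 0 (a = (-1*0)*(6 - 2) = 0*4 = 0)
a⁴ = 0⁴ = 0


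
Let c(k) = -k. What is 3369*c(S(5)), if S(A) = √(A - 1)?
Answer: -6738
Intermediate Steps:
S(A) = √(-1 + A)
3369*c(S(5)) = 3369*(-√(-1 + 5)) = 3369*(-√4) = 3369*(-1*2) = 3369*(-2) = -6738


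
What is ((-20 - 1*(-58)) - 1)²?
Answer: 1369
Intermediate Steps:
((-20 - 1*(-58)) - 1)² = ((-20 + 58) - 1)² = (38 - 1)² = 37² = 1369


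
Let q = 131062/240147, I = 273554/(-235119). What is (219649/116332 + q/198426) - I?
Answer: 662885197249752578399/217225804098813060996 ≈ 3.0516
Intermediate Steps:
I = -273554/235119 (I = 273554*(-1/235119) = -273554/235119 ≈ -1.1635)
q = 131062/240147 (q = 131062*(1/240147) = 131062/240147 ≈ 0.54576)
(219649/116332 + q/198426) - I = (219649/116332 + (131062/240147)/198426) - 1*(-273554/235119) = (219649*(1/116332) + (131062/240147)*(1/198426)) + 273554/235119 = (219649/116332 + 65531/23825704311) + 273554/235119 = 5233299749559131/2771691833907252 + 273554/235119 = 662885197249752578399/217225804098813060996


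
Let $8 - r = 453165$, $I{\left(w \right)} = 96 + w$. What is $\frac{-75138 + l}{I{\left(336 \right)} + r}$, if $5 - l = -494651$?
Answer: $- \frac{419518}{452725} \approx -0.92665$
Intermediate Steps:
$l = 494656$ ($l = 5 - -494651 = 5 + 494651 = 494656$)
$r = -453157$ ($r = 8 - 453165 = -453157$)
$\frac{-75138 + l}{I{\left(336 \right)} + r} = \frac{-75138 + 494656}{\left(96 + 336\right) - 453157} = \frac{419518}{432 - 453157} = \frac{419518}{-452725} = 419518 \left(- \frac{1}{452725}\right) = - \frac{419518}{452725}$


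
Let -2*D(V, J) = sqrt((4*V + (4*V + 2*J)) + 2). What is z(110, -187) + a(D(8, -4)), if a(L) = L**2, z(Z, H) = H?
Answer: -345/2 ≈ -172.50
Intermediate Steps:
D(V, J) = -sqrt(2 + 2*J + 8*V)/2 (D(V, J) = -sqrt((4*V + (4*V + 2*J)) + 2)/2 = -sqrt((4*V + (2*J + 4*V)) + 2)/2 = -sqrt((2*J + 8*V) + 2)/2 = -sqrt(2 + 2*J + 8*V)/2)
z(110, -187) + a(D(8, -4)) = -187 + (-sqrt(2 + 2*(-4) + 8*8)/2)**2 = -187 + (-sqrt(2 - 8 + 64)/2)**2 = -187 + (-sqrt(58)/2)**2 = -187 + 29/2 = -345/2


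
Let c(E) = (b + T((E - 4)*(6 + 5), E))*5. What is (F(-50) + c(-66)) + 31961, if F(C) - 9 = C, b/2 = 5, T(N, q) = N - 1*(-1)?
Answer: 28125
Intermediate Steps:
T(N, q) = 1 + N (T(N, q) = N + 1 = 1 + N)
b = 10 (b = 2*5 = 10)
F(C) = 9 + C
c(E) = -165 + 55*E (c(E) = (10 + (1 + (E - 4)*(6 + 5)))*5 = (10 + (1 + (-4 + E)*11))*5 = (10 + (1 + (-44 + 11*E)))*5 = (10 + (-43 + 11*E))*5 = (-33 + 11*E)*5 = -165 + 55*E)
(F(-50) + c(-66)) + 31961 = ((9 - 50) + (-165 + 55*(-66))) + 31961 = (-41 + (-165 - 3630)) + 31961 = (-41 - 3795) + 31961 = -3836 + 31961 = 28125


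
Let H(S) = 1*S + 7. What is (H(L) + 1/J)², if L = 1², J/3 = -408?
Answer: 95863681/1498176 ≈ 63.987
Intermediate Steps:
J = -1224 (J = 3*(-408) = -1224)
L = 1
H(S) = 7 + S (H(S) = S + 7 = 7 + S)
(H(L) + 1/J)² = ((7 + 1) + 1/(-1224))² = (8 - 1/1224)² = (9791/1224)² = 95863681/1498176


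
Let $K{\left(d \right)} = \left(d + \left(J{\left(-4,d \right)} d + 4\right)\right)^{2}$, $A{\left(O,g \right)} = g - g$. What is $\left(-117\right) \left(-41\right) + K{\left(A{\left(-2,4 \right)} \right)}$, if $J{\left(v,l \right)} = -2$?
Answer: $4813$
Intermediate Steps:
$A{\left(O,g \right)} = 0$
$K{\left(d \right)} = \left(4 - d\right)^{2}$ ($K{\left(d \right)} = \left(d - \left(-4 + 2 d\right)\right)^{2} = \left(4 - d\right)^{2}$)
$\left(-117\right) \left(-41\right) + K{\left(A{\left(-2,4 \right)} \right)} = \left(-117\right) \left(-41\right) + \left(4 - 0\right)^{2} = 4797 + \left(4 + 0\right)^{2} = 4797 + 4^{2} = 4797 + 16 = 4813$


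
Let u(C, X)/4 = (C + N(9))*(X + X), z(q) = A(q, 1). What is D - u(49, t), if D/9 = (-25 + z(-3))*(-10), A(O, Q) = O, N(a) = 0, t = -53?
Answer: 23296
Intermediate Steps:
z(q) = q
u(C, X) = 8*C*X (u(C, X) = 4*((C + 0)*(X + X)) = 4*(C*(2*X)) = 4*(2*C*X) = 8*C*X)
D = 2520 (D = 9*((-25 - 3)*(-10)) = 9*(-28*(-10)) = 9*280 = 2520)
D - u(49, t) = 2520 - 8*49*(-53) = 2520 - 1*(-20776) = 2520 + 20776 = 23296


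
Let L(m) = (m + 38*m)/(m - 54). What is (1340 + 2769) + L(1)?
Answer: 217738/53 ≈ 4108.3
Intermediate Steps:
L(m) = 39*m/(-54 + m) (L(m) = (39*m)/(-54 + m) = 39*m/(-54 + m))
(1340 + 2769) + L(1) = (1340 + 2769) + 39*1/(-54 + 1) = 4109 + 39*1/(-53) = 4109 + 39*1*(-1/53) = 4109 - 39/53 = 217738/53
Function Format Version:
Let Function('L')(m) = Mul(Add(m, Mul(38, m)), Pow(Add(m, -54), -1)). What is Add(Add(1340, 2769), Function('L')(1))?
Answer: Rational(217738, 53) ≈ 4108.3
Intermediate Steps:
Function('L')(m) = Mul(39, m, Pow(Add(-54, m), -1)) (Function('L')(m) = Mul(Mul(39, m), Pow(Add(-54, m), -1)) = Mul(39, m, Pow(Add(-54, m), -1)))
Add(Add(1340, 2769), Function('L')(1)) = Add(Add(1340, 2769), Mul(39, 1, Pow(Add(-54, 1), -1))) = Add(4109, Mul(39, 1, Pow(-53, -1))) = Add(4109, Mul(39, 1, Rational(-1, 53))) = Add(4109, Rational(-39, 53)) = Rational(217738, 53)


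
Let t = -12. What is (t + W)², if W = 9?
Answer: 9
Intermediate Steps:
(t + W)² = (-12 + 9)² = (-3)² = 9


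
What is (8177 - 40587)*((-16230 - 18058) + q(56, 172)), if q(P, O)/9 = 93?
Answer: 1084146910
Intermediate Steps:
q(P, O) = 837 (q(P, O) = 9*93 = 837)
(8177 - 40587)*((-16230 - 18058) + q(56, 172)) = (8177 - 40587)*((-16230 - 18058) + 837) = -32410*(-34288 + 837) = -32410*(-33451) = 1084146910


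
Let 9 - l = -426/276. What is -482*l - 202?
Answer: -121531/23 ≈ -5284.0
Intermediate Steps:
l = 485/46 (l = 9 - (-426)/276 = 9 - 1*(-71/46) = 9 + 71/46 = 485/46 ≈ 10.543)
-482*l - 202 = -482*485/46 - 202 = -116885/23 - 202 = -121531/23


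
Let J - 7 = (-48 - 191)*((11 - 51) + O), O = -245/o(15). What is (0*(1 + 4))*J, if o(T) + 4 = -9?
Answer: 0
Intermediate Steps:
o(T) = -13 (o(T) = -4 - 9 = -13)
O = 245/13 (O = -245/(-13) = -245*(-1/13) = 245/13 ≈ 18.846)
J = 65816/13 (J = 7 + (-48 - 191)*((11 - 51) + 245/13) = 7 - 239*(-40 + 245/13) = 7 - 239*(-275/13) = 7 + 65725/13 = 65816/13 ≈ 5062.8)
(0*(1 + 4))*J = (0*(1 + 4))*(65816/13) = (0*5)*(65816/13) = 0*(65816/13) = 0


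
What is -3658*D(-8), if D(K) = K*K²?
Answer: 1872896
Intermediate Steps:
D(K) = K³
-3658*D(-8) = -3658*(-8)³ = -3658*(-512) = 1872896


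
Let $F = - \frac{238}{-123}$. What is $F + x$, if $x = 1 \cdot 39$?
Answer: $\frac{5035}{123} \approx 40.935$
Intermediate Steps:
$x = 39$
$F = \frac{238}{123}$ ($F = \left(-238\right) \left(- \frac{1}{123}\right) = \frac{238}{123} \approx 1.935$)
$F + x = \frac{238}{123} + 39 = \frac{5035}{123}$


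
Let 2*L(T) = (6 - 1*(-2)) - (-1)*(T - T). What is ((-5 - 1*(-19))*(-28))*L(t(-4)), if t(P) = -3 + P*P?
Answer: -1568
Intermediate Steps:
t(P) = -3 + P**2
L(T) = 4 (L(T) = ((6 - 1*(-2)) - (-1)*(T - T))/2 = ((6 + 2) - (-1)*0)/2 = (8 - 1*0)/2 = (8 + 0)/2 = (1/2)*8 = 4)
((-5 - 1*(-19))*(-28))*L(t(-4)) = ((-5 - 1*(-19))*(-28))*4 = ((-5 + 19)*(-28))*4 = (14*(-28))*4 = -392*4 = -1568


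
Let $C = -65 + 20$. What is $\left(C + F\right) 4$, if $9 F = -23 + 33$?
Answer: $- \frac{1580}{9} \approx -175.56$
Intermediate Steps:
$F = \frac{10}{9}$ ($F = \frac{-23 + 33}{9} = \frac{1}{9} \cdot 10 = \frac{10}{9} \approx 1.1111$)
$C = -45$
$\left(C + F\right) 4 = \left(-45 + \frac{10}{9}\right) 4 = \left(- \frac{395}{9}\right) 4 = - \frac{1580}{9}$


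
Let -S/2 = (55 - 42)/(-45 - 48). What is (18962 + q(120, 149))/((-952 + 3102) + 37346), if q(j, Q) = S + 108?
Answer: 221692/459141 ≈ 0.48284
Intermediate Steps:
S = 26/93 (S = -2*(55 - 42)/(-45 - 48) = -26/(-93) = -26*(-1)/93 = -2*(-13/93) = 26/93 ≈ 0.27957)
q(j, Q) = 10070/93 (q(j, Q) = 26/93 + 108 = 10070/93)
(18962 + q(120, 149))/((-952 + 3102) + 37346) = (18962 + 10070/93)/((-952 + 3102) + 37346) = 1773536/(93*(2150 + 37346)) = (1773536/93)/39496 = (1773536/93)*(1/39496) = 221692/459141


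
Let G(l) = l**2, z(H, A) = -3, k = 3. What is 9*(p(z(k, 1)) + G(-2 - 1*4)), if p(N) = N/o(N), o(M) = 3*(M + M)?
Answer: 651/2 ≈ 325.50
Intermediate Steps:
o(M) = 6*M (o(M) = 3*(2*M) = 6*M)
p(N) = 1/6 (p(N) = N/((6*N)) = N*(1/(6*N)) = 1/6)
9*(p(z(k, 1)) + G(-2 - 1*4)) = 9*(1/6 + (-2 - 1*4)**2) = 9*(1/6 + (-2 - 4)**2) = 9*(1/6 + (-6)**2) = 9*(1/6 + 36) = 9*(217/6) = 651/2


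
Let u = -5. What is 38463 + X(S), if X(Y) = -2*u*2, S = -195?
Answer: 38483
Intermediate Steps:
X(Y) = 20 (X(Y) = -2*(-5)*2 = 10*2 = 20)
38463 + X(S) = 38463 + 20 = 38483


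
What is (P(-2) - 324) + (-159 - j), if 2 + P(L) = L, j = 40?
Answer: -527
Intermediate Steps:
P(L) = -2 + L
(P(-2) - 324) + (-159 - j) = ((-2 - 2) - 324) + (-159 - 1*40) = (-4 - 324) + (-159 - 40) = -328 - 199 = -527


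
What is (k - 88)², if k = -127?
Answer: 46225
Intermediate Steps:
(k - 88)² = (-127 - 88)² = (-215)² = 46225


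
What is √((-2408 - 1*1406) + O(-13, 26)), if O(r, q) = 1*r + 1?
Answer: I*√3826 ≈ 61.855*I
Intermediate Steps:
O(r, q) = 1 + r (O(r, q) = r + 1 = 1 + r)
√((-2408 - 1*1406) + O(-13, 26)) = √((-2408 - 1*1406) + (1 - 13)) = √((-2408 - 1406) - 12) = √(-3814 - 12) = √(-3826) = I*√3826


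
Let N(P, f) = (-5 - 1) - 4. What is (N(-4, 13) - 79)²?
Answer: 7921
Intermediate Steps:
N(P, f) = -10 (N(P, f) = -6 - 4 = -10)
(N(-4, 13) - 79)² = (-10 - 79)² = (-89)² = 7921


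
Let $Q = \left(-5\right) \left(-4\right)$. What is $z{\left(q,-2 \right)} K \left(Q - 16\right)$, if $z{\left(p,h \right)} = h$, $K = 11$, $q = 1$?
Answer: $-88$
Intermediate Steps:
$Q = 20$
$z{\left(q,-2 \right)} K \left(Q - 16\right) = \left(-2\right) 11 \left(20 - 16\right) = \left(-22\right) 4 = -88$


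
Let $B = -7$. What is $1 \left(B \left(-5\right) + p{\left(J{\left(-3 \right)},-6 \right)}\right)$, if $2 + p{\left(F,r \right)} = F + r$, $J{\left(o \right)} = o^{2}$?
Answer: $36$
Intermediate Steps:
$p{\left(F,r \right)} = -2 + F + r$ ($p{\left(F,r \right)} = -2 + \left(F + r\right) = -2 + F + r$)
$1 \left(B \left(-5\right) + p{\left(J{\left(-3 \right)},-6 \right)}\right) = 1 \left(\left(-7\right) \left(-5\right) - \left(8 - 9\right)\right) = 1 \left(35 - -1\right) = 1 \left(35 + 1\right) = 1 \cdot 36 = 36$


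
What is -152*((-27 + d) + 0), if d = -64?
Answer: 13832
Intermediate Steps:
-152*((-27 + d) + 0) = -152*((-27 - 64) + 0) = -152*(-91 + 0) = -152*(-91) = 13832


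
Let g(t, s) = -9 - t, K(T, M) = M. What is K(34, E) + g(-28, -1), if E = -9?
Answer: 10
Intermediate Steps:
K(34, E) + g(-28, -1) = -9 + (-9 - 1*(-28)) = -9 + (-9 + 28) = -9 + 19 = 10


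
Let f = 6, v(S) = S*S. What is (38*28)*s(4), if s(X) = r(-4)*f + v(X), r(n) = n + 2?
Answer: 4256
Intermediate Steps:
v(S) = S²
r(n) = 2 + n
s(X) = -12 + X² (s(X) = (2 - 4)*6 + X² = -2*6 + X² = -12 + X²)
(38*28)*s(4) = (38*28)*(-12 + 4²) = 1064*(-12 + 16) = 1064*4 = 4256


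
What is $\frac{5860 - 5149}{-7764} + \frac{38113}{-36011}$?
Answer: $- \frac{107171051}{93196468} \approx -1.1499$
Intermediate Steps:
$\frac{5860 - 5149}{-7764} + \frac{38113}{-36011} = 711 \left(- \frac{1}{7764}\right) + 38113 \left(- \frac{1}{36011}\right) = - \frac{237}{2588} - \frac{38113}{36011} = - \frac{107171051}{93196468}$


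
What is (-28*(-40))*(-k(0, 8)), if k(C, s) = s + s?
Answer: -17920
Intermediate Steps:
k(C, s) = 2*s
(-28*(-40))*(-k(0, 8)) = (-28*(-40))*(-2*8) = 1120*(-1*16) = 1120*(-16) = -17920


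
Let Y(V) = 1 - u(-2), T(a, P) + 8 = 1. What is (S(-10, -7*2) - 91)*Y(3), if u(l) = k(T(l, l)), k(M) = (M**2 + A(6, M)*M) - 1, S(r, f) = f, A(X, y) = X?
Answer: 525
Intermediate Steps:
T(a, P) = -7 (T(a, P) = -8 + 1 = -7)
k(M) = -1 + M**2 + 6*M (k(M) = (M**2 + 6*M) - 1 = -1 + M**2 + 6*M)
u(l) = 6 (u(l) = -1 + (-7)**2 + 6*(-7) = -1 + 49 - 42 = 6)
Y(V) = -5 (Y(V) = 1 - 1*6 = 1 - 6 = -5)
(S(-10, -7*2) - 91)*Y(3) = (-7*2 - 91)*(-5) = (-14 - 91)*(-5) = -105*(-5) = 525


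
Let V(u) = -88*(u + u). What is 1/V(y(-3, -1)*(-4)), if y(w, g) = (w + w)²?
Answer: 1/25344 ≈ 3.9457e-5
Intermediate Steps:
y(w, g) = 4*w² (y(w, g) = (2*w)² = 4*w²)
V(u) = -176*u
1/V(y(-3, -1)*(-4)) = 1/(-176*4*(-3)²*(-4)) = 1/(-176*4*9*(-4)) = 1/(-6336*(-4)) = 1/(-176*(-144)) = 1/25344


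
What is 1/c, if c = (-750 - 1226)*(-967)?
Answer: 1/1910792 ≈ 5.2334e-7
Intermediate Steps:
c = 1910792 (c = -1976*(-967) = 1910792)
1/c = 1/1910792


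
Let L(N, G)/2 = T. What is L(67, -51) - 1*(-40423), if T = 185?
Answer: 40793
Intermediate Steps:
L(N, G) = 370 (L(N, G) = 2*185 = 370)
L(67, -51) - 1*(-40423) = 370 - 1*(-40423) = 370 + 40423 = 40793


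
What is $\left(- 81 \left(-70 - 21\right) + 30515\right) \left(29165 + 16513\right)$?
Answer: $1730556708$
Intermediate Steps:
$\left(- 81 \left(-70 - 21\right) + 30515\right) \left(29165 + 16513\right) = \left(\left(-81\right) \left(-91\right) + 30515\right) 45678 = \left(7371 + 30515\right) 45678 = 37886 \cdot 45678 = 1730556708$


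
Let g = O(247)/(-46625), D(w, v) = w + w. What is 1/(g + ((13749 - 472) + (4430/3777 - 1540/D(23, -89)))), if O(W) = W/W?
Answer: 4050360375/53645786212004 ≈ 7.5502e-5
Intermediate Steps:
D(w, v) = 2*w
O(W) = 1
g = -1/46625 (g = 1/(-46625) = 1*(-1/46625) = -1/46625 ≈ -2.1448e-5)
1/(g + ((13749 - 472) + (4430/3777 - 1540/D(23, -89)))) = 1/(-1/46625 + ((13749 - 472) + (4430/3777 - 1540/(2*23)))) = 1/(-1/46625 + (13277 + (4430*(1/3777) - 1540/46))) = 1/(-1/46625 + (13277 + (4430/3777 - 1540*1/46))) = 1/(-1/46625 + (13277 + (4430/3777 - 770/23))) = 1/(-1/46625 + (13277 - 2806400/86871)) = 1/(-1/46625 + 1150579867/86871) = 1/(53645786212004/4050360375) = 4050360375/53645786212004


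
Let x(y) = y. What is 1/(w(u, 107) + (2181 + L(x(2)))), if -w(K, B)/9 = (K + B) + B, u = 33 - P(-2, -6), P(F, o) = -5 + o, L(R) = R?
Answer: -1/139 ≈ -0.0071942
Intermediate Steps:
u = 44 (u = 33 - (-5 - 6) = 33 - 1*(-11) = 33 + 11 = 44)
w(K, B) = -18*B - 9*K (w(K, B) = -9*((K + B) + B) = -9*((B + K) + B) = -9*(K + 2*B) = -18*B - 9*K)
1/(w(u, 107) + (2181 + L(x(2)))) = 1/((-18*107 - 9*44) + (2181 + 2)) = 1/((-1926 - 396) + 2183) = 1/(-2322 + 2183) = 1/(-139) = -1/139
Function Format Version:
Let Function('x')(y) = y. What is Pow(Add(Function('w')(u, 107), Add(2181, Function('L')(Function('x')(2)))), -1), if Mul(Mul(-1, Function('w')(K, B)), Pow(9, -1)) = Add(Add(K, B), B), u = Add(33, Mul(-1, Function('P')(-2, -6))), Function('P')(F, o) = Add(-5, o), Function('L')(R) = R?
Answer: Rational(-1, 139) ≈ -0.0071942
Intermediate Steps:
u = 44 (u = Add(33, Mul(-1, Add(-5, -6))) = Add(33, Mul(-1, -11)) = Add(33, 11) = 44)
Function('w')(K, B) = Add(Mul(-18, B), Mul(-9, K)) (Function('w')(K, B) = Mul(-9, Add(Add(K, B), B)) = Mul(-9, Add(Add(B, K), B)) = Mul(-9, Add(K, Mul(2, B))) = Add(Mul(-18, B), Mul(-9, K)))
Pow(Add(Function('w')(u, 107), Add(2181, Function('L')(Function('x')(2)))), -1) = Pow(Add(Add(Mul(-18, 107), Mul(-9, 44)), Add(2181, 2)), -1) = Pow(Add(Add(-1926, -396), 2183), -1) = Pow(Add(-2322, 2183), -1) = Pow(-139, -1) = Rational(-1, 139)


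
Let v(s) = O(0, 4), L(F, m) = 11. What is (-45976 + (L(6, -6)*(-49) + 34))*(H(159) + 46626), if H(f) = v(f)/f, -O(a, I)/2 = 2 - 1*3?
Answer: -6501671072/3 ≈ -2.1672e+9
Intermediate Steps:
O(a, I) = 2 (O(a, I) = -2*(2 - 1*3) = -2*(2 - 3) = -2*(-1) = 2)
v(s) = 2
H(f) = 2/f
(-45976 + (L(6, -6)*(-49) + 34))*(H(159) + 46626) = (-45976 + (11*(-49) + 34))*(2/159 + 46626) = (-45976 + (-539 + 34))*(2*(1/159) + 46626) = (-45976 - 505)*(2/159 + 46626) = -46481*7413536/159 = -6501671072/3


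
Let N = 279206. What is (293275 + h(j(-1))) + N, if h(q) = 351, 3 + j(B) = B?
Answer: 572832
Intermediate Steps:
j(B) = -3 + B
(293275 + h(j(-1))) + N = (293275 + 351) + 279206 = 293626 + 279206 = 572832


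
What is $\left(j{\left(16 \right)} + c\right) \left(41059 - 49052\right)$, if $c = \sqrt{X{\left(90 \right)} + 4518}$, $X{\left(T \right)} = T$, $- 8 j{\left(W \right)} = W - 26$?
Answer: $- \frac{39965}{4} - 383664 \sqrt{2} \approx -5.5257 \cdot 10^{5}$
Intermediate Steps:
$j{\left(W \right)} = \frac{13}{4} - \frac{W}{8}$ ($j{\left(W \right)} = - \frac{W - 26}{8} = - \frac{-26 + W}{8} = \frac{13}{4} - \frac{W}{8}$)
$c = 48 \sqrt{2}$ ($c = \sqrt{90 + 4518} = \sqrt{4608} = 48 \sqrt{2} \approx 67.882$)
$\left(j{\left(16 \right)} + c\right) \left(41059 - 49052\right) = \left(\left(\frac{13}{4} - 2\right) + 48 \sqrt{2}\right) \left(41059 - 49052\right) = \left(\left(\frac{13}{4} - 2\right) + 48 \sqrt{2}\right) \left(-7993\right) = \left(\frac{5}{4} + 48 \sqrt{2}\right) \left(-7993\right) = - \frac{39965}{4} - 383664 \sqrt{2}$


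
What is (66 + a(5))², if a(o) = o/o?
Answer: 4489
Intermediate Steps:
a(o) = 1
(66 + a(5))² = (66 + 1)² = 67² = 4489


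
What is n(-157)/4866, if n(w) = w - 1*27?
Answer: -92/2433 ≈ -0.037813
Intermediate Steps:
n(w) = -27 + w (n(w) = w - 27 = -27 + w)
n(-157)/4866 = (-27 - 157)/4866 = -184*1/4866 = -92/2433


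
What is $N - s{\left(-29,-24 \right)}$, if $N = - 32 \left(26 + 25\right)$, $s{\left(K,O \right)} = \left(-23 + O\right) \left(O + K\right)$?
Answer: $-4123$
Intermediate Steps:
$s{\left(K,O \right)} = \left(-23 + O\right) \left(K + O\right)$
$N = -1632$ ($N = \left(-32\right) 51 = -1632$)
$N - s{\left(-29,-24 \right)} = -1632 - \left(\left(-24\right)^{2} - -667 - -552 - -696\right) = -1632 - \left(576 + 667 + 552 + 696\right) = -1632 - 2491 = -4123$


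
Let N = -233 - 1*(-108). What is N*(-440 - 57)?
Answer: 62125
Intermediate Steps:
N = -125 (N = -233 + 108 = -125)
N*(-440 - 57) = -125*(-440 - 57) = -125*(-497) = 62125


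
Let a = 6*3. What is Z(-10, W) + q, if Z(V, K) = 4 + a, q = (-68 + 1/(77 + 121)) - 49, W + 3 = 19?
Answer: -18809/198 ≈ -94.995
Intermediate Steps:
W = 16 (W = -3 + 19 = 16)
a = 18
q = -23165/198 (q = (-68 + 1/198) - 49 = -13463/198 - 49 = -23165/198 ≈ -116.99)
Z(V, K) = 22 (Z(V, K) = 4 + 18 = 22)
Z(-10, W) + q = 22 - 23165/198 = -18809/198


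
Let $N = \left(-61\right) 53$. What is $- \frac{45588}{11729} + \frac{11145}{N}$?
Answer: $- \frac{278105709}{37919857} \approx -7.334$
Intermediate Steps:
$N = -3233$
$- \frac{45588}{11729} + \frac{11145}{N} = - \frac{45588}{11729} + \frac{11145}{-3233} = \left(-45588\right) \frac{1}{11729} + 11145 \left(- \frac{1}{3233}\right) = - \frac{45588}{11729} - \frac{11145}{3233} = - \frac{278105709}{37919857}$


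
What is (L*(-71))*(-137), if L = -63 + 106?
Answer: 418261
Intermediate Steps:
L = 43
(L*(-71))*(-137) = (43*(-71))*(-137) = -3053*(-137) = 418261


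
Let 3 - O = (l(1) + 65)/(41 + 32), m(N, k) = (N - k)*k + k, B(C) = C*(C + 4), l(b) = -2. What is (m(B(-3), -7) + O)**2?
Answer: 5755201/5329 ≈ 1080.0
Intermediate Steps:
B(C) = C*(4 + C)
m(N, k) = k + k*(N - k) (m(N, k) = k*(N - k) + k = k + k*(N - k))
O = 156/73 (O = 3 - (-2 + 65)/(41 + 32) = 3 - 63/73 = 156/73 ≈ 2.1370)
(m(B(-3), -7) + O)**2 = (-7*(1 - 3*(4 - 3) - 1*(-7)) + 156/73)**2 = (-7*(1 - 3*1 + 7) + 156/73)**2 = (-7*(1 - 3 + 7) + 156/73)**2 = (-7*5 + 156/73)**2 = (-35 + 156/73)**2 = (-2399/73)**2 = 5755201/5329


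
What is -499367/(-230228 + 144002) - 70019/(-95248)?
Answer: 26800583155/4106427024 ≈ 6.5265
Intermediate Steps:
-499367/(-230228 + 144002) - 70019/(-95248) = -499367/(-86226) - 70019*(-1/95248) = -499367*(-1/86226) + 70019/95248 = 499367/86226 + 70019/95248 = 26800583155/4106427024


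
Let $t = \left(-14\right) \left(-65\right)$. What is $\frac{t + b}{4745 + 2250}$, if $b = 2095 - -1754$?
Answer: $\frac{4759}{6995} \approx 0.68034$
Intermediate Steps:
$t = 910$
$b = 3849$ ($b = 2095 + 1754 = 3849$)
$\frac{t + b}{4745 + 2250} = \frac{910 + 3849}{4745 + 2250} = \frac{4759}{6995}$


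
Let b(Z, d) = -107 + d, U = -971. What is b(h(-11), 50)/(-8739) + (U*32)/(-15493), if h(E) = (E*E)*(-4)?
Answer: 90807103/45131109 ≈ 2.0121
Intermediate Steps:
h(E) = -4*E**2 (h(E) = E**2*(-4) = -4*E**2)
b(h(-11), 50)/(-8739) + (U*32)/(-15493) = (-107 + 50)/(-8739) - 971*32/(-15493) = -57*(-1/8739) - 31072*(-1/15493) = 19/2913 + 31072/15493 = 90807103/45131109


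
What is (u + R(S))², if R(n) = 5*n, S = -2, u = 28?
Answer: 324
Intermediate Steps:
(u + R(S))² = (28 + 5*(-2))² = (28 - 10)² = 18² = 324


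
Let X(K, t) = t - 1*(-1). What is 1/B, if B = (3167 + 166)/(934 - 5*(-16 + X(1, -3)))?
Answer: 1024/3333 ≈ 0.30723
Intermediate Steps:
X(K, t) = 1 + t (X(K, t) = t + 1 = 1 + t)
B = 3333/1024 (B = (3167 + 166)/(934 - 5*(-16 + (1 - 3))) = 3333/(934 - 5*(-16 - 2)) = 3333/(934 - 5*(-18)) = 3333/(934 + 90) = 3333/1024 ≈ 3.2549)
1/B = 1/(3333/1024) = 1024/3333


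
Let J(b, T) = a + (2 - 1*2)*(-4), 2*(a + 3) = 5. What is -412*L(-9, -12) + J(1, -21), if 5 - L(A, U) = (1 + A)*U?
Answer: 74983/2 ≈ 37492.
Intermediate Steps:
a = -½ (a = -3 + (½)*5 = -3 + 5/2 = -½ ≈ -0.50000)
L(A, U) = 5 - U*(1 + A) (L(A, U) = 5 - (1 + A)*U = 5 - U*(1 + A))
J(b, T) = -½ (J(b, T) = -½ + (2 - 1*2)*(-4) = -½ + (2 - 2)*(-4) = -½ + 0*(-4) = -½ + 0 = -½)
-412*L(-9, -12) + J(1, -21) = -412*(5 - 1*(-12) - 1*(-9)*(-12)) - ½ = -412*(5 + 12 - 108) - ½ = -412*(-91) - ½ = 37492 - ½ = 74983/2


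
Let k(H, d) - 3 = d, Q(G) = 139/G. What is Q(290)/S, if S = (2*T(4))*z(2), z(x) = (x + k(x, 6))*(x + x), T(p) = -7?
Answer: -139/178640 ≈ -0.00077810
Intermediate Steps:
k(H, d) = 3 + d
z(x) = 2*x*(9 + x) (z(x) = (x + (3 + 6))*(x + x) = (x + 9)*(2*x) = (9 + x)*(2*x) = 2*x*(9 + x))
S = -616 (S = (2*(-7))*(2*2*(9 + 2)) = -28*2*11 = -14*44 = -616)
Q(290)/S = (139/290)/(-616) = (139*(1/290))*(-1/616) = (139/290)*(-1/616) = -139/178640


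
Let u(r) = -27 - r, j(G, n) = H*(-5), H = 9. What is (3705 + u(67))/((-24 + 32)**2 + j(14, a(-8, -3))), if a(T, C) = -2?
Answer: 3611/19 ≈ 190.05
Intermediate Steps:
j(G, n) = -45 (j(G, n) = 9*(-5) = -45)
(3705 + u(67))/((-24 + 32)**2 + j(14, a(-8, -3))) = (3705 + (-27 - 1*67))/((-24 + 32)**2 - 45) = (3705 + (-27 - 67))/(8**2 - 45) = (3705 - 94)/(64 - 45) = 3611/19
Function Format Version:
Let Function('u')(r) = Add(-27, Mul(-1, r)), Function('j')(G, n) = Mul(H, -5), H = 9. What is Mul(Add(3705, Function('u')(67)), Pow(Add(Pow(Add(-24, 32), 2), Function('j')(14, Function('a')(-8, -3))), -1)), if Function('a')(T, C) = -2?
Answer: Rational(3611, 19) ≈ 190.05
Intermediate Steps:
Function('j')(G, n) = -45 (Function('j')(G, n) = Mul(9, -5) = -45)
Mul(Add(3705, Function('u')(67)), Pow(Add(Pow(Add(-24, 32), 2), Function('j')(14, Function('a')(-8, -3))), -1)) = Mul(Add(3705, Add(-27, Mul(-1, 67))), Pow(Add(Pow(Add(-24, 32), 2), -45), -1)) = Mul(Add(3705, Add(-27, -67)), Pow(Add(Pow(8, 2), -45), -1)) = Mul(Add(3705, -94), Pow(Add(64, -45), -1)) = Mul(3611, Pow(19, -1)) = Mul(3611, Rational(1, 19)) = Rational(3611, 19)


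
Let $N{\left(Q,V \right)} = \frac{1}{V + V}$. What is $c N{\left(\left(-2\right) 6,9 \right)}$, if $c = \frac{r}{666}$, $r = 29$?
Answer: $\frac{29}{11988} \approx 0.0024191$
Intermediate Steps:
$N{\left(Q,V \right)} = \frac{1}{2 V}$
$c = \frac{29}{666} \approx 0.043544$
$c N{\left(\left(-2\right) 6,9 \right)} = \frac{29 \frac{1}{2 \cdot 9}}{666} = \frac{29 \cdot \frac{1}{2} \cdot \frac{1}{9}}{666} = \frac{29}{666} \cdot \frac{1}{18} = \frac{29}{11988}$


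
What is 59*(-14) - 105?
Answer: -931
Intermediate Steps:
59*(-14) - 105 = -826 - 105 = -931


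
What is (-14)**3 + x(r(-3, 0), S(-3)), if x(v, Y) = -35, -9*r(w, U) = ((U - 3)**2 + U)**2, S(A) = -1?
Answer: -2779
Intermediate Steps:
r(w, U) = -(U + (-3 + U)**2)**2/9 (r(w, U) = -((U - 3)**2 + U)**2/9 = -((-3 + U)**2 + U)**2/9 = -(U + (-3 + U)**2)**2/9)
(-14)**3 + x(r(-3, 0), S(-3)) = (-14)**3 - 35 = -2744 - 35 = -2779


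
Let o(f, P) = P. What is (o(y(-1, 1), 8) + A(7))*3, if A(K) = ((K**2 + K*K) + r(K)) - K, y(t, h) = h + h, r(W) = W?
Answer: 318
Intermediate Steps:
y(t, h) = 2*h
A(K) = 2*K**2 (A(K) = ((K**2 + K*K) + K) - K = ((K**2 + K**2) + K) - K = (2*K**2 + K) - K = (K + 2*K**2) - K = 2*K**2)
(o(y(-1, 1), 8) + A(7))*3 = (8 + 2*7**2)*3 = (8 + 2*49)*3 = (8 + 98)*3 = 106*3 = 318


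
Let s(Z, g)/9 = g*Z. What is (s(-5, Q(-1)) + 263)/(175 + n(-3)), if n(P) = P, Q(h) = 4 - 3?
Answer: 109/86 ≈ 1.2674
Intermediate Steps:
Q(h) = 1
s(Z, g) = 9*Z*g (s(Z, g) = 9*(g*Z) = 9*(Z*g) = 9*Z*g)
(s(-5, Q(-1)) + 263)/(175 + n(-3)) = (9*(-5)*1 + 263)/(175 - 3) = (-45 + 263)/172 = 218*(1/172) = 109/86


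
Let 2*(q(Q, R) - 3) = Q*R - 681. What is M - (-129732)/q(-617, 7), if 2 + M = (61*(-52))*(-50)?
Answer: 395889474/2497 ≈ 1.5855e+5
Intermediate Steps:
q(Q, R) = -675/2 + Q*R/2 (q(Q, R) = 3 + (Q*R - 681)/2 = 3 + (-681 + Q*R)/2 = 3 + (-681/2 + Q*R/2) = -675/2 + Q*R/2)
M = 158598 (M = -2 + (61*(-52))*(-50) = -2 - 3172*(-50) = -2 + 158600 = 158598)
M - (-129732)/q(-617, 7) = 158598 - (-129732)/(-675/2 + (½)*(-617)*7) = 158598 - (-129732)/(-675/2 - 4319/2) = 158598 - (-129732)/(-2497) = 158598 - (-129732)*(-1)/2497 = 158598 - 1*129732/2497 = 158598 - 129732/2497 = 395889474/2497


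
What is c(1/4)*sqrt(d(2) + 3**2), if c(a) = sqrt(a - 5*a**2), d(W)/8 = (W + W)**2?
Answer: I*sqrt(137)/4 ≈ 2.9262*I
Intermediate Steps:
d(W) = 32*W**2 (d(W) = 8*(W + W)**2 = 8*(2*W)**2 = 8*(4*W**2) = 32*W**2)
c(1/4)*sqrt(d(2) + 3**2) = sqrt((1 - 5/4)/4)*sqrt(32*2**2 + 3**2) = sqrt((1 - 5*1/4)/4)*sqrt(32*4 + 9) = sqrt((1 - 5/4)/4)*sqrt(128 + 9) = sqrt((1/4)*(-1/4))*sqrt(137) = sqrt(-1/16)*sqrt(137) = (I/4)*sqrt(137) = I*sqrt(137)/4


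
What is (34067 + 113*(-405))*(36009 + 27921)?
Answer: -747853140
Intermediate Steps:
(34067 + 113*(-405))*(36009 + 27921) = (34067 - 45765)*63930 = -11698*63930 = -747853140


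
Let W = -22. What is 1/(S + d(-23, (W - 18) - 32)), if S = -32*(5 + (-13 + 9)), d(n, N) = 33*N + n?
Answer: -1/2431 ≈ -0.00041135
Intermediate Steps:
d(n, N) = n + 33*N
S = -32 (S = -32*(5 - 4) = -32*1 = -32)
1/(S + d(-23, (W - 18) - 32)) = 1/(-32 + (-23 + 33*((-22 - 18) - 32))) = 1/(-32 + (-23 + 33*(-40 - 32))) = 1/(-32 + (-23 + 33*(-72))) = 1/(-32 + (-23 - 2376)) = 1/(-32 - 2399) = 1/(-2431) = -1/2431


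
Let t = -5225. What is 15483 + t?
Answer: 10258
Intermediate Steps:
15483 + t = 15483 - 5225 = 10258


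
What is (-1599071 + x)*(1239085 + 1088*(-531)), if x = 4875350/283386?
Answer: -149846783396449496/141693 ≈ -1.0575e+12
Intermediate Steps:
x = 2437675/141693 (x = 4875350*(1/283386) = 2437675/141693 ≈ 17.204)
(-1599071 + x)*(1239085 + 1088*(-531)) = (-1599071 + 2437675/141693)*(1239085 + 1088*(-531)) = -226574729528*(1239085 - 577728)/141693 = -226574729528/141693*661357 = -149846783396449496/141693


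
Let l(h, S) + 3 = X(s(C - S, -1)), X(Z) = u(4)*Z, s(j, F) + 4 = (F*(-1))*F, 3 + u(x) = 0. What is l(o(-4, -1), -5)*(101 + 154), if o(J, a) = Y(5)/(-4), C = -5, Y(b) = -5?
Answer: 3060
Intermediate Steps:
u(x) = -3 (u(x) = -3 + 0 = -3)
s(j, F) = -4 - F² (s(j, F) = -4 + (F*(-1))*F = -4 + (-F)*F = -4 - F²)
X(Z) = -3*Z
o(J, a) = 5/4 (o(J, a) = -5/(-4) = -5*(-¼) = 5/4)
l(h, S) = 12 (l(h, S) = -3 - 3*(-4 - 1*(-1)²) = -3 - 3*(-4 - 1*1) = -3 - 3*(-4 - 1) = -3 - 3*(-5) = -3 + 15 = 12)
l(o(-4, -1), -5)*(101 + 154) = 12*(101 + 154) = 12*255 = 3060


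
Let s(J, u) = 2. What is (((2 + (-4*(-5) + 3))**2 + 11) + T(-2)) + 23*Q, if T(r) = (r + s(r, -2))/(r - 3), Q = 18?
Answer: 1050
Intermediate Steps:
T(r) = (2 + r)/(-3 + r) (T(r) = (r + 2)/(r - 3) = (2 + r)/(-3 + r))
(((2 + (-4*(-5) + 3))**2 + 11) + T(-2)) + 23*Q = (((2 + (-4*(-5) + 3))**2 + 11) + (2 - 2)/(-3 - 2)) + 23*18 = (((2 + (20 + 3))**2 + 11) + 0/(-5)) + 414 = (((2 + 23)**2 + 11) - 1/5*0) + 414 = ((25**2 + 11) + 0) + 414 = ((625 + 11) + 0) + 414 = (636 + 0) + 414 = 636 + 414 = 1050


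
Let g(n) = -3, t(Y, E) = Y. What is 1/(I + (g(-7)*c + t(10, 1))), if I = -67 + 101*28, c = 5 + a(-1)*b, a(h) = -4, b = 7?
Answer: 1/2840 ≈ 0.00035211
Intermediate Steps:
c = -23 (c = 5 - 4*7 = 5 - 28 = -23)
I = 2761 (I = -67 + 2828 = 2761)
1/(I + (g(-7)*c + t(10, 1))) = 1/(2761 + (-3*(-23) + 10)) = 1/(2761 + (69 + 10)) = 1/(2761 + 79) = 1/2840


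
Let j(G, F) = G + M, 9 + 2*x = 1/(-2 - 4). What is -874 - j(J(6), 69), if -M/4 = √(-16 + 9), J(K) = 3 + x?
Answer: -10469/12 + 4*I*√7 ≈ -872.42 + 10.583*I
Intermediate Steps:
x = -55/12 (x = -9/2 + 1/(2*(-2 - 4)) = -9/2 + (½)/(-6) = -9/2 + (½)*(-⅙) = -9/2 - 1/12 = -55/12 ≈ -4.5833)
J(K) = -19/12 (J(K) = 3 - 55/12 = -19/12)
M = -4*I*√7 (M = -4*√(-16 + 9) = -4*I*√7 ≈ -10.583*I)
j(G, F) = G - 4*I*√7
-874 - j(J(6), 69) = -874 - (-19/12 - 4*I*√7) = -874 + (19/12 + 4*I*√7) = -10469/12 + 4*I*√7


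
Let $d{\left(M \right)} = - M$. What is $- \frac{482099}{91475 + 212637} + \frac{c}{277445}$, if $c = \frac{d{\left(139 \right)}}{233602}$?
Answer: $- \frac{15622829561116839}{9855008902865840} \approx -1.5853$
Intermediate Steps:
$c = - \frac{139}{233602}$ ($c = \frac{\left(-1\right) 139}{233602} = \left(-139\right) \frac{1}{233602} = - \frac{139}{233602} \approx -0.00059503$)
$- \frac{482099}{91475 + 212637} + \frac{c}{277445} = - \frac{482099}{91475 + 212637} - \frac{139}{233602 \cdot 277445} = - \frac{482099}{304112} - \frac{139}{64811706890} = - \frac{15622829561116839}{9855008902865840}$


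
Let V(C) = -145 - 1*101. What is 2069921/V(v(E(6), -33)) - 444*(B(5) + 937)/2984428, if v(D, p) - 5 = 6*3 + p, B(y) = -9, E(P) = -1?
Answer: -1544407887515/183542322 ≈ -8414.5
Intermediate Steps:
v(D, p) = 23 + p (v(D, p) = 5 + (6*3 + p) = 5 + (18 + p) = 23 + p)
V(C) = -246 (V(C) = -145 - 101 = -246)
2069921/V(v(E(6), -33)) - 444*(B(5) + 937)/2984428 = 2069921/(-246) - 444*(-9 + 937)/2984428 = 2069921*(-1/246) - 444*928*(1/2984428) = -2069921/246 - 412032*1/2984428 = -2069921/246 - 103008/746107 = -1544407887515/183542322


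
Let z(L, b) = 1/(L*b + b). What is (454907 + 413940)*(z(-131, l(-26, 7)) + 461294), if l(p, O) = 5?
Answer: 260516039342853/650 ≈ 4.0079e+11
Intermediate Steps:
z(L, b) = 1/(b + L*b)
(454907 + 413940)*(z(-131, l(-26, 7)) + 461294) = (454907 + 413940)*(1/(5*(1 - 131)) + 461294) = 868847*((⅕)/(-130) + 461294) = 868847*((⅕)*(-1/130) + 461294) = 868847*(-1/650 + 461294) = 868847*(299841099/650) = 260516039342853/650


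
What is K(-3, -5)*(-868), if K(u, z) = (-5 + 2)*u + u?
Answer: -5208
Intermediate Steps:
K(u, z) = -2*u (K(u, z) = -3*u + u = -2*u)
K(-3, -5)*(-868) = -2*(-3)*(-868) = 6*(-868) = -5208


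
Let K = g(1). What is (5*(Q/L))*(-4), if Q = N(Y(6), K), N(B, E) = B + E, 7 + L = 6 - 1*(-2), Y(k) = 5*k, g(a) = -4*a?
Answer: -520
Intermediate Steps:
K = -4 (K = -4*1 = -4)
L = 1 (L = -7 + (6 - 1*(-2)) = -7 + (6 + 2) = -7 + 8 = 1)
Q = 26 (Q = 5*6 - 4 = 30 - 4 = 26)
(5*(Q/L))*(-4) = (5*(26/1))*(-4) = (5*(26*1))*(-4) = (5*26)*(-4) = 130*(-4) = -520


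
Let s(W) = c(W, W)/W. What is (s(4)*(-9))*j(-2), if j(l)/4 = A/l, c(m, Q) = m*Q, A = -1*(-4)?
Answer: 288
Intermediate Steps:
A = 4
c(m, Q) = Q*m
s(W) = W (s(W) = (W*W)/W = W²/W = W)
j(l) = 16/l (j(l) = 4*(4/l) = 16/l)
(s(4)*(-9))*j(-2) = (4*(-9))*(16/(-2)) = -576*(-1)/2 = -36*(-8) = 288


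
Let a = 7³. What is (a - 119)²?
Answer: 50176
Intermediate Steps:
a = 343
(a - 119)² = (343 - 119)² = 224² = 50176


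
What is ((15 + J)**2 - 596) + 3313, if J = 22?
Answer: 4086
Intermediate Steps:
((15 + J)**2 - 596) + 3313 = ((15 + 22)**2 - 596) + 3313 = (37**2 - 596) + 3313 = (1369 - 596) + 3313 = 773 + 3313 = 4086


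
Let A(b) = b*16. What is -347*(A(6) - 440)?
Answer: 119368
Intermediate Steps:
A(b) = 16*b
-347*(A(6) - 440) = -347*(16*6 - 440) = -347*(96 - 440) = -347*(-344) = 119368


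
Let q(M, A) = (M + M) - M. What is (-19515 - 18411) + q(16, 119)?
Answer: -37910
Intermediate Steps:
q(M, A) = M (q(M, A) = 2*M - M = M)
(-19515 - 18411) + q(16, 119) = (-19515 - 18411) + 16 = -37926 + 16 = -37910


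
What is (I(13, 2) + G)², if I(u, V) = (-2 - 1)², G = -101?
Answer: 8464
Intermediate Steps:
I(u, V) = 9 (I(u, V) = (-3)² = 9)
(I(13, 2) + G)² = (9 - 101)² = (-92)² = 8464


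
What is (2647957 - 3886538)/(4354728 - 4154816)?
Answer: -1238581/199912 ≈ -6.1956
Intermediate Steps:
(2647957 - 3886538)/(4354728 - 4154816) = -1238581/199912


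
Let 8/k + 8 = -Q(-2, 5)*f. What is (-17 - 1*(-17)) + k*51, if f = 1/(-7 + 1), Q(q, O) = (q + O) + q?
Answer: -2448/47 ≈ -52.085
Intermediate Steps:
Q(q, O) = O + 2*q (Q(q, O) = (O + q) + q = O + 2*q)
f = -1/6 (f = 1/(-6) = -1/6 ≈ -0.16667)
k = -48/47 (k = 8/(-8 - (5 + 2*(-2))*(-1)/6) = 8/(-8 - (5 - 4)*(-1)/6) = 8/(-8 - (-1)/6) = 8/(-8 - 1*(-1/6)) = 8/(-8 + 1/6) = 8/(-47/6) = 8*(-6/47) = -48/47 ≈ -1.0213)
(-17 - 1*(-17)) + k*51 = (-17 - 1*(-17)) - 48/47*51 = (-17 + 17) - 2448/47 = 0 - 2448/47 = -2448/47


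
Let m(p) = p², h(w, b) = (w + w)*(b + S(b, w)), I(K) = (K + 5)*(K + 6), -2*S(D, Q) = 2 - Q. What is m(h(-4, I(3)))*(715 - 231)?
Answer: 147476736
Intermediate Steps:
S(D, Q) = -1 + Q/2 (S(D, Q) = -(2 - Q)/2 = -1 + Q/2)
I(K) = (5 + K)*(6 + K)
h(w, b) = 2*w*(-1 + b + w/2) (h(w, b) = (w + w)*(b + (-1 + w/2)) = (2*w)*(-1 + b + w/2) = 2*w*(-1 + b + w/2))
m(h(-4, I(3)))*(715 - 231) = (-4*(-2 - 4 + 2*(30 + 3² + 11*3)))²*(715 - 231) = (-4*(-2 - 4 + 2*(30 + 9 + 33)))²*484 = (-4*(-2 - 4 + 2*72))²*484 = (-4*(-2 - 4 + 144))²*484 = (-4*138)²*484 = (-552)²*484 = 304704*484 = 147476736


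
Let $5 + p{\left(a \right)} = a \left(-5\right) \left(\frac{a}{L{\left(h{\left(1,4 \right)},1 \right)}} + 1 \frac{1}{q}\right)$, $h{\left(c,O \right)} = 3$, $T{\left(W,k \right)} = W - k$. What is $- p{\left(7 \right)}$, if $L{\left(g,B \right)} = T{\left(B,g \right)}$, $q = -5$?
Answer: $- \frac{249}{2} \approx -124.5$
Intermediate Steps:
$L{\left(g,B \right)} = B - g$
$p{\left(a \right)} = -5 - 5 a \left(- \frac{1}{5} - \frac{a}{2}\right)$ ($p{\left(a \right)} = -5 + a \left(-5\right) \left(\frac{a}{1 - 3} + 1 \frac{1}{-5}\right) = -5 + - 5 a \left(\frac{a}{1 - 3} + 1 \left(- \frac{1}{5}\right)\right) = -5 + - 5 a \left(\frac{a}{-2} - \frac{1}{5}\right) = -5 + - 5 a \left(a \left(- \frac{1}{2}\right) - \frac{1}{5}\right) = -5 + - 5 a \left(- \frac{a}{2} - \frac{1}{5}\right) = -5 + - 5 a \left(- \frac{1}{5} - \frac{a}{2}\right) = -5 - 5 a \left(- \frac{1}{5} - \frac{a}{2}\right)$)
$- p{\left(7 \right)} = - (-5 + 7 + \frac{5 \cdot 7^{2}}{2}) = - (-5 + 7 + \frac{5}{2} \cdot 49) = - (-5 + 7 + \frac{245}{2}) = \left(-1\right) \frac{249}{2} = - \frac{249}{2}$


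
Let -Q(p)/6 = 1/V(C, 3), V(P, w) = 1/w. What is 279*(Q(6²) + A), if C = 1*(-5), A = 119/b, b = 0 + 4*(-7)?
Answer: -24831/4 ≈ -6207.8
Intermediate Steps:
b = -28 (b = 0 - 28 = -28)
A = -17/4 (A = 119/(-28) = 119*(-1/28) = -17/4 ≈ -4.2500)
C = -5
Q(p) = -18 (Q(p) = -6/(1/3) = -6/⅓ = -6*3 = -18)
279*(Q(6²) + A) = 279*(-18 - 17/4) = 279*(-89/4) = -24831/4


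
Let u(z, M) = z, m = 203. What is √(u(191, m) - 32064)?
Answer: I*√31873 ≈ 178.53*I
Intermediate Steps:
√(u(191, m) - 32064) = √(191 - 32064) = √(-31873) = I*√31873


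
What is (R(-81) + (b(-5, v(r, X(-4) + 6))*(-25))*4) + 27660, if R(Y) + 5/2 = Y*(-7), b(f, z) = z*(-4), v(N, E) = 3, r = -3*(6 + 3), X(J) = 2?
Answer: 58849/2 ≈ 29425.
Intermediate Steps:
r = -27 (r = -3*9 = -27)
b(f, z) = -4*z
R(Y) = -5/2 - 7*Y (R(Y) = -5/2 + Y*(-7) = -5/2 - 7*Y)
(R(-81) + (b(-5, v(r, X(-4) + 6))*(-25))*4) + 27660 = ((-5/2 - 7*(-81)) + (-4*3*(-25))*4) + 27660 = ((-5/2 + 567) - 12*(-25)*4) + 27660 = (1129/2 + 300*4) + 27660 = (1129/2 + 1200) + 27660 = 3529/2 + 27660 = 58849/2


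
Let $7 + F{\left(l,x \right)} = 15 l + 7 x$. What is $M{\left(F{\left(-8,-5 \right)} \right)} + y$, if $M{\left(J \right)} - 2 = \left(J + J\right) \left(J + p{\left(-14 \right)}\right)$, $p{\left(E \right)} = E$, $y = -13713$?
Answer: $43313$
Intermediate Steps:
$F{\left(l,x \right)} = -7 + 7 x + 15 l$ ($F{\left(l,x \right)} = -7 + \left(15 l + 7 x\right) = -7 + \left(7 x + 15 l\right) = -7 + 7 x + 15 l$)
$M{\left(J \right)} = 2 + 2 J \left(-14 + J\right)$ ($M{\left(J \right)} = 2 + \left(J + J\right) \left(J - 14\right) = 2 + 2 J \left(-14 + J\right)$)
$M{\left(F{\left(-8,-5 \right)} \right)} + y = \left(2 - 28 \left(-7 + 7 \left(-5\right) + 15 \left(-8\right)\right) + 2 \left(-7 + 7 \left(-5\right) + 15 \left(-8\right)\right)^{2}\right) - 13713 = \left(2 - 28 \left(-7 - 35 - 120\right) + 2 \left(-7 - 35 - 120\right)^{2}\right) - 13713 = \left(2 - -4536 + 2 \left(-162\right)^{2}\right) - 13713 = \left(2 + 4536 + 2 \cdot 26244\right) - 13713 = \left(2 + 4536 + 52488\right) - 13713 = 57026 - 13713 = 43313$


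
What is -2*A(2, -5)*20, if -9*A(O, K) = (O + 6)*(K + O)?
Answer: -320/3 ≈ -106.67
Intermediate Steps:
A(O, K) = -(6 + O)*(K + O)/9 (A(O, K) = -(O + 6)*(K + O)/9 = -(6 + O)*(K + O)/9)
-2*A(2, -5)*20 = -2*(-⅔*(-5) - ⅔*2 - ⅑*2² - ⅑*(-5)*2)*20 = -2*(10/3 - 4/3 - ⅑*4 + 10/9)*20 = -2*(10/3 - 4/3 - 4/9 + 10/9)*20 = -2*8/3*20 = -16/3*20 = -320/3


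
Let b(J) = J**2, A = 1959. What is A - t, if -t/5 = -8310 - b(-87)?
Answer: -77436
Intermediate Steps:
t = 79395 (t = -5*(-8310 - 1*(-87)**2) = -5*(-8310 - 1*7569) = -5*(-8310 - 7569) = -5*(-15879) = 79395)
A - t = 1959 - 1*79395 = 1959 - 79395 = -77436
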